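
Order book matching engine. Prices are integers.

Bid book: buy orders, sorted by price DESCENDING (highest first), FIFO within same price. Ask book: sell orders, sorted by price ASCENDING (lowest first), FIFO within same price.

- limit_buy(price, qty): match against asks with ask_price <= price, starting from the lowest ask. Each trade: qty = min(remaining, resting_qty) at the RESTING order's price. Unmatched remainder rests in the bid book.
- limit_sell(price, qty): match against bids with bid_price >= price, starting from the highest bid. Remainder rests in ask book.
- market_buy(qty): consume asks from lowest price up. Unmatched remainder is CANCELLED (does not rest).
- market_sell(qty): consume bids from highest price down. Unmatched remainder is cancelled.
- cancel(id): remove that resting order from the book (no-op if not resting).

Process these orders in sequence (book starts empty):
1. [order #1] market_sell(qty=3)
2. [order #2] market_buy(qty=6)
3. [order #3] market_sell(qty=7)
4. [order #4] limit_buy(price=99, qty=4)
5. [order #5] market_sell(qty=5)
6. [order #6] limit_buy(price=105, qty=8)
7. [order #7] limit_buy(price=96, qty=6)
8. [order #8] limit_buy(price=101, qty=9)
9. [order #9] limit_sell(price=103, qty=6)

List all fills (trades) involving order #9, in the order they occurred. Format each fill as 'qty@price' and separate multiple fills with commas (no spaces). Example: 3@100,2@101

After op 1 [order #1] market_sell(qty=3): fills=none; bids=[-] asks=[-]
After op 2 [order #2] market_buy(qty=6): fills=none; bids=[-] asks=[-]
After op 3 [order #3] market_sell(qty=7): fills=none; bids=[-] asks=[-]
After op 4 [order #4] limit_buy(price=99, qty=4): fills=none; bids=[#4:4@99] asks=[-]
After op 5 [order #5] market_sell(qty=5): fills=#4x#5:4@99; bids=[-] asks=[-]
After op 6 [order #6] limit_buy(price=105, qty=8): fills=none; bids=[#6:8@105] asks=[-]
After op 7 [order #7] limit_buy(price=96, qty=6): fills=none; bids=[#6:8@105 #7:6@96] asks=[-]
After op 8 [order #8] limit_buy(price=101, qty=9): fills=none; bids=[#6:8@105 #8:9@101 #7:6@96] asks=[-]
After op 9 [order #9] limit_sell(price=103, qty=6): fills=#6x#9:6@105; bids=[#6:2@105 #8:9@101 #7:6@96] asks=[-]

Answer: 6@105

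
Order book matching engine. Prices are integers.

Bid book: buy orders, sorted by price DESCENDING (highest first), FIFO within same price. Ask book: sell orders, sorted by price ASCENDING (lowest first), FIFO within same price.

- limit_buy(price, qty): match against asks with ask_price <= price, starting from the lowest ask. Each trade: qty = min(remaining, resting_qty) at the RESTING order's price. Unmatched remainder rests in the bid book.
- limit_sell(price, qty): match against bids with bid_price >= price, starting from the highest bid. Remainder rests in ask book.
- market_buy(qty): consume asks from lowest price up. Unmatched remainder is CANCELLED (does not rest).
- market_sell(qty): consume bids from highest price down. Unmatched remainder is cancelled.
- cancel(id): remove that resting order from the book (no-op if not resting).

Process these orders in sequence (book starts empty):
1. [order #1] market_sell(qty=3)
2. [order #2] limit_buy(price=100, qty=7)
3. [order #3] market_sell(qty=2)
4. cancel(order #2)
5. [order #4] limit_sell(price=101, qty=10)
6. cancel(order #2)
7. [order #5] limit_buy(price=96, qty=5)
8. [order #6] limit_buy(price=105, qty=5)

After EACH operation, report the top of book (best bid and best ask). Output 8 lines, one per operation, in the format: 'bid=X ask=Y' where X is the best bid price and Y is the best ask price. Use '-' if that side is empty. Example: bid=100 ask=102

After op 1 [order #1] market_sell(qty=3): fills=none; bids=[-] asks=[-]
After op 2 [order #2] limit_buy(price=100, qty=7): fills=none; bids=[#2:7@100] asks=[-]
After op 3 [order #3] market_sell(qty=2): fills=#2x#3:2@100; bids=[#2:5@100] asks=[-]
After op 4 cancel(order #2): fills=none; bids=[-] asks=[-]
After op 5 [order #4] limit_sell(price=101, qty=10): fills=none; bids=[-] asks=[#4:10@101]
After op 6 cancel(order #2): fills=none; bids=[-] asks=[#4:10@101]
After op 7 [order #5] limit_buy(price=96, qty=5): fills=none; bids=[#5:5@96] asks=[#4:10@101]
After op 8 [order #6] limit_buy(price=105, qty=5): fills=#6x#4:5@101; bids=[#5:5@96] asks=[#4:5@101]

Answer: bid=- ask=-
bid=100 ask=-
bid=100 ask=-
bid=- ask=-
bid=- ask=101
bid=- ask=101
bid=96 ask=101
bid=96 ask=101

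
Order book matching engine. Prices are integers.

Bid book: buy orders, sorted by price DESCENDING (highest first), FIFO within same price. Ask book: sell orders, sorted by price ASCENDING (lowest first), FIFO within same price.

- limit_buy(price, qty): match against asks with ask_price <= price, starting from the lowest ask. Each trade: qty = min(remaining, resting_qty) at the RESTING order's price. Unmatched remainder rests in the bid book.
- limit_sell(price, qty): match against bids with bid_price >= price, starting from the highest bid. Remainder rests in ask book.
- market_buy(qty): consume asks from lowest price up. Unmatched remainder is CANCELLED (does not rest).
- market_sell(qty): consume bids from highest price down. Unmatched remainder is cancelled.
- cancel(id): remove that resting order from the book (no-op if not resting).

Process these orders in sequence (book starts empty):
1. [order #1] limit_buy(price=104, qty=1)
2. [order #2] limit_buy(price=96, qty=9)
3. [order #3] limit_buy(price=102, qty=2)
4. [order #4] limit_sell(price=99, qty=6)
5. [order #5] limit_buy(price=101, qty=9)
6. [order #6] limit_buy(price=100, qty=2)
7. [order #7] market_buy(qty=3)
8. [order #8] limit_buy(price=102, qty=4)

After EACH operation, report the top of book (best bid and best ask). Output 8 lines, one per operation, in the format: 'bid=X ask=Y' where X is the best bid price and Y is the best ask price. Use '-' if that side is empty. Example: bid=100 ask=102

Answer: bid=104 ask=-
bid=104 ask=-
bid=104 ask=-
bid=96 ask=99
bid=101 ask=-
bid=101 ask=-
bid=101 ask=-
bid=102 ask=-

Derivation:
After op 1 [order #1] limit_buy(price=104, qty=1): fills=none; bids=[#1:1@104] asks=[-]
After op 2 [order #2] limit_buy(price=96, qty=9): fills=none; bids=[#1:1@104 #2:9@96] asks=[-]
After op 3 [order #3] limit_buy(price=102, qty=2): fills=none; bids=[#1:1@104 #3:2@102 #2:9@96] asks=[-]
After op 4 [order #4] limit_sell(price=99, qty=6): fills=#1x#4:1@104 #3x#4:2@102; bids=[#2:9@96] asks=[#4:3@99]
After op 5 [order #5] limit_buy(price=101, qty=9): fills=#5x#4:3@99; bids=[#5:6@101 #2:9@96] asks=[-]
After op 6 [order #6] limit_buy(price=100, qty=2): fills=none; bids=[#5:6@101 #6:2@100 #2:9@96] asks=[-]
After op 7 [order #7] market_buy(qty=3): fills=none; bids=[#5:6@101 #6:2@100 #2:9@96] asks=[-]
After op 8 [order #8] limit_buy(price=102, qty=4): fills=none; bids=[#8:4@102 #5:6@101 #6:2@100 #2:9@96] asks=[-]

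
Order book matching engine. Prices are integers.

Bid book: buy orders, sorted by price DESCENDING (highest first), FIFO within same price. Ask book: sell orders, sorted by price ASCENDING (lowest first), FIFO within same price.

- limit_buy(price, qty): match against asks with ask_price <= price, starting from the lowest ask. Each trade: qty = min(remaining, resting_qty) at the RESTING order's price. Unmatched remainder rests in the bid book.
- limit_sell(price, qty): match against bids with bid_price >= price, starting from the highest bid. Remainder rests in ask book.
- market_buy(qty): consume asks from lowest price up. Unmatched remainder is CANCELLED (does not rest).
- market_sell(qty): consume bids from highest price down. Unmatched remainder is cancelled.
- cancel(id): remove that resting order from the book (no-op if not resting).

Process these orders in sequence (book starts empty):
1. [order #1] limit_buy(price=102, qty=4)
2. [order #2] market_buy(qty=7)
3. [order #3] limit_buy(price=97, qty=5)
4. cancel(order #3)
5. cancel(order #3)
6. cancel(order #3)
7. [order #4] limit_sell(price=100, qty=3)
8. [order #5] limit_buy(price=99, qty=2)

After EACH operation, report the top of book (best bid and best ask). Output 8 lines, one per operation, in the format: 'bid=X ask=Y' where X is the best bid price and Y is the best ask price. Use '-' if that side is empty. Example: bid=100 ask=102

After op 1 [order #1] limit_buy(price=102, qty=4): fills=none; bids=[#1:4@102] asks=[-]
After op 2 [order #2] market_buy(qty=7): fills=none; bids=[#1:4@102] asks=[-]
After op 3 [order #3] limit_buy(price=97, qty=5): fills=none; bids=[#1:4@102 #3:5@97] asks=[-]
After op 4 cancel(order #3): fills=none; bids=[#1:4@102] asks=[-]
After op 5 cancel(order #3): fills=none; bids=[#1:4@102] asks=[-]
After op 6 cancel(order #3): fills=none; bids=[#1:4@102] asks=[-]
After op 7 [order #4] limit_sell(price=100, qty=3): fills=#1x#4:3@102; bids=[#1:1@102] asks=[-]
After op 8 [order #5] limit_buy(price=99, qty=2): fills=none; bids=[#1:1@102 #5:2@99] asks=[-]

Answer: bid=102 ask=-
bid=102 ask=-
bid=102 ask=-
bid=102 ask=-
bid=102 ask=-
bid=102 ask=-
bid=102 ask=-
bid=102 ask=-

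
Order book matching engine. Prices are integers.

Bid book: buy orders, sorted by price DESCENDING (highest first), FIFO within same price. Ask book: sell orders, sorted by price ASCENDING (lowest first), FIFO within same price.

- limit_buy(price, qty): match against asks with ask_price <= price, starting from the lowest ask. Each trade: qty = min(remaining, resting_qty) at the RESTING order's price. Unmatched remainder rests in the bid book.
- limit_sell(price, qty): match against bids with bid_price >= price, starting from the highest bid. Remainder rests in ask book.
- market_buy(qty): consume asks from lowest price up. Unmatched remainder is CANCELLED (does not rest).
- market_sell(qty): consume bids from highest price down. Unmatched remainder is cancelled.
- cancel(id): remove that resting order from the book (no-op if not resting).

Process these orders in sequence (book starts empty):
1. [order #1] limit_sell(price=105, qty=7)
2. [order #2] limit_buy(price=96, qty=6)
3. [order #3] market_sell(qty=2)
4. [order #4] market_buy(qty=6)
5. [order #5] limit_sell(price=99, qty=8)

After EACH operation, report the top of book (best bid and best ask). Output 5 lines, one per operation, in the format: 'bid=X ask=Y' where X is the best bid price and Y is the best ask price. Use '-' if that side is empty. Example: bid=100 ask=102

After op 1 [order #1] limit_sell(price=105, qty=7): fills=none; bids=[-] asks=[#1:7@105]
After op 2 [order #2] limit_buy(price=96, qty=6): fills=none; bids=[#2:6@96] asks=[#1:7@105]
After op 3 [order #3] market_sell(qty=2): fills=#2x#3:2@96; bids=[#2:4@96] asks=[#1:7@105]
After op 4 [order #4] market_buy(qty=6): fills=#4x#1:6@105; bids=[#2:4@96] asks=[#1:1@105]
After op 5 [order #5] limit_sell(price=99, qty=8): fills=none; bids=[#2:4@96] asks=[#5:8@99 #1:1@105]

Answer: bid=- ask=105
bid=96 ask=105
bid=96 ask=105
bid=96 ask=105
bid=96 ask=99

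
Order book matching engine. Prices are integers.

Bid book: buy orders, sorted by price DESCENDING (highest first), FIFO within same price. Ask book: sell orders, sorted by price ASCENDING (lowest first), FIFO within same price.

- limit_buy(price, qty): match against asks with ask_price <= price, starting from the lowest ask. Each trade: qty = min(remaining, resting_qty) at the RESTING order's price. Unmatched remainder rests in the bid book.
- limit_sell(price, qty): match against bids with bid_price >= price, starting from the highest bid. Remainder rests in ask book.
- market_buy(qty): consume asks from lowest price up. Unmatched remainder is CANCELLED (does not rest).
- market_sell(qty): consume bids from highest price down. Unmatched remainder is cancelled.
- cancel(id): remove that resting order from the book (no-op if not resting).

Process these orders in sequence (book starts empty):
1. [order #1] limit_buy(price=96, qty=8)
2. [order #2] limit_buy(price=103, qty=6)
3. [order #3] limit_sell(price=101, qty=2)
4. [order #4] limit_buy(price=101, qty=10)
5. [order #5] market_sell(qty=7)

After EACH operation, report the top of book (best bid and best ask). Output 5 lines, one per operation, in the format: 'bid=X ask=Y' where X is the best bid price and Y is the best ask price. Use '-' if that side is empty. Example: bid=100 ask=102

Answer: bid=96 ask=-
bid=103 ask=-
bid=103 ask=-
bid=103 ask=-
bid=101 ask=-

Derivation:
After op 1 [order #1] limit_buy(price=96, qty=8): fills=none; bids=[#1:8@96] asks=[-]
After op 2 [order #2] limit_buy(price=103, qty=6): fills=none; bids=[#2:6@103 #1:8@96] asks=[-]
After op 3 [order #3] limit_sell(price=101, qty=2): fills=#2x#3:2@103; bids=[#2:4@103 #1:8@96] asks=[-]
After op 4 [order #4] limit_buy(price=101, qty=10): fills=none; bids=[#2:4@103 #4:10@101 #1:8@96] asks=[-]
After op 5 [order #5] market_sell(qty=7): fills=#2x#5:4@103 #4x#5:3@101; bids=[#4:7@101 #1:8@96] asks=[-]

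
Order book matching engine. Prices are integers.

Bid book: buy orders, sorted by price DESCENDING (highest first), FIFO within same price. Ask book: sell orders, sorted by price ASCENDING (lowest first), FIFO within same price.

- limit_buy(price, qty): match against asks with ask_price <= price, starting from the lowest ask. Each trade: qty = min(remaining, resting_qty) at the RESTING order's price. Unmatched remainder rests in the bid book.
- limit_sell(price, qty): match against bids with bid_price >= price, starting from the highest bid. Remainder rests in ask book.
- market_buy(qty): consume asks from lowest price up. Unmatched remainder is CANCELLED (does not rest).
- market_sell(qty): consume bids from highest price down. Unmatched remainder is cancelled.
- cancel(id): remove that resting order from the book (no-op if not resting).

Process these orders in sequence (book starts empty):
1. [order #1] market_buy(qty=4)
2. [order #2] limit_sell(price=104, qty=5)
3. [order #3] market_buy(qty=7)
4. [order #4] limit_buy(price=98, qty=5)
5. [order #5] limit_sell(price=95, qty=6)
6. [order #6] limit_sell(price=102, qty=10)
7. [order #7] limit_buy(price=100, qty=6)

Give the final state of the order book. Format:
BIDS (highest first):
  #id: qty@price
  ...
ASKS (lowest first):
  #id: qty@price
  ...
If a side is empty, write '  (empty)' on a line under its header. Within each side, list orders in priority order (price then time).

After op 1 [order #1] market_buy(qty=4): fills=none; bids=[-] asks=[-]
After op 2 [order #2] limit_sell(price=104, qty=5): fills=none; bids=[-] asks=[#2:5@104]
After op 3 [order #3] market_buy(qty=7): fills=#3x#2:5@104; bids=[-] asks=[-]
After op 4 [order #4] limit_buy(price=98, qty=5): fills=none; bids=[#4:5@98] asks=[-]
After op 5 [order #5] limit_sell(price=95, qty=6): fills=#4x#5:5@98; bids=[-] asks=[#5:1@95]
After op 6 [order #6] limit_sell(price=102, qty=10): fills=none; bids=[-] asks=[#5:1@95 #6:10@102]
After op 7 [order #7] limit_buy(price=100, qty=6): fills=#7x#5:1@95; bids=[#7:5@100] asks=[#6:10@102]

Answer: BIDS (highest first):
  #7: 5@100
ASKS (lowest first):
  #6: 10@102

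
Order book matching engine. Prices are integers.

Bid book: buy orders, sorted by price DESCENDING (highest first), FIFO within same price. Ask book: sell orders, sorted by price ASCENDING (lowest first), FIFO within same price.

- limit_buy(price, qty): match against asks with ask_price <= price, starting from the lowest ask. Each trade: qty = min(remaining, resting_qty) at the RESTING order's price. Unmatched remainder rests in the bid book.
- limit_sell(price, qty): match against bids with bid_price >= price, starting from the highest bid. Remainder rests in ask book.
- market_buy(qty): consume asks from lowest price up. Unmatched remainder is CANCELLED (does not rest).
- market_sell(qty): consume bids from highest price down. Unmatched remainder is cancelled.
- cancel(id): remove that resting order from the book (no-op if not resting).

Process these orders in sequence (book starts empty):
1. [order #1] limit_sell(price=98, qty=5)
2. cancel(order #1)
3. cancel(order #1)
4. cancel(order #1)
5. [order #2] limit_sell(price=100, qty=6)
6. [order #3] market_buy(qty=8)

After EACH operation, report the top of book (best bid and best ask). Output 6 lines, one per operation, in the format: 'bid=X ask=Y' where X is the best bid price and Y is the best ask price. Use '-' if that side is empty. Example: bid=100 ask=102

After op 1 [order #1] limit_sell(price=98, qty=5): fills=none; bids=[-] asks=[#1:5@98]
After op 2 cancel(order #1): fills=none; bids=[-] asks=[-]
After op 3 cancel(order #1): fills=none; bids=[-] asks=[-]
After op 4 cancel(order #1): fills=none; bids=[-] asks=[-]
After op 5 [order #2] limit_sell(price=100, qty=6): fills=none; bids=[-] asks=[#2:6@100]
After op 6 [order #3] market_buy(qty=8): fills=#3x#2:6@100; bids=[-] asks=[-]

Answer: bid=- ask=98
bid=- ask=-
bid=- ask=-
bid=- ask=-
bid=- ask=100
bid=- ask=-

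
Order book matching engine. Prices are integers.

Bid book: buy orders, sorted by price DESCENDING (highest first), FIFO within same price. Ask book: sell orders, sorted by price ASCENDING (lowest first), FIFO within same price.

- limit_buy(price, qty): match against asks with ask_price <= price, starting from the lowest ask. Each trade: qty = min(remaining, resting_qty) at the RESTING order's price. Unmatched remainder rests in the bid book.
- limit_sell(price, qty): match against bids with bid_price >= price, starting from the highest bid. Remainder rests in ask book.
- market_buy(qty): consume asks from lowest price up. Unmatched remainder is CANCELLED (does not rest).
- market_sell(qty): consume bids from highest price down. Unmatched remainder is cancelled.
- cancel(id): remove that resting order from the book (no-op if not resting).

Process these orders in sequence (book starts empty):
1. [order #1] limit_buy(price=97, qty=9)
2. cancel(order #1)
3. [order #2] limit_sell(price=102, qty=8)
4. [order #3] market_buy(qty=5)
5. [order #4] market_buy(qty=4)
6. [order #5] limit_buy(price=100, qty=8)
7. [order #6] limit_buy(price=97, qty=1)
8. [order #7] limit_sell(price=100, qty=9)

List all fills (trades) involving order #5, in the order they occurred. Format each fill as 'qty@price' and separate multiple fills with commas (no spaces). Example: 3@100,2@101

After op 1 [order #1] limit_buy(price=97, qty=9): fills=none; bids=[#1:9@97] asks=[-]
After op 2 cancel(order #1): fills=none; bids=[-] asks=[-]
After op 3 [order #2] limit_sell(price=102, qty=8): fills=none; bids=[-] asks=[#2:8@102]
After op 4 [order #3] market_buy(qty=5): fills=#3x#2:5@102; bids=[-] asks=[#2:3@102]
After op 5 [order #4] market_buy(qty=4): fills=#4x#2:3@102; bids=[-] asks=[-]
After op 6 [order #5] limit_buy(price=100, qty=8): fills=none; bids=[#5:8@100] asks=[-]
After op 7 [order #6] limit_buy(price=97, qty=1): fills=none; bids=[#5:8@100 #6:1@97] asks=[-]
After op 8 [order #7] limit_sell(price=100, qty=9): fills=#5x#7:8@100; bids=[#6:1@97] asks=[#7:1@100]

Answer: 8@100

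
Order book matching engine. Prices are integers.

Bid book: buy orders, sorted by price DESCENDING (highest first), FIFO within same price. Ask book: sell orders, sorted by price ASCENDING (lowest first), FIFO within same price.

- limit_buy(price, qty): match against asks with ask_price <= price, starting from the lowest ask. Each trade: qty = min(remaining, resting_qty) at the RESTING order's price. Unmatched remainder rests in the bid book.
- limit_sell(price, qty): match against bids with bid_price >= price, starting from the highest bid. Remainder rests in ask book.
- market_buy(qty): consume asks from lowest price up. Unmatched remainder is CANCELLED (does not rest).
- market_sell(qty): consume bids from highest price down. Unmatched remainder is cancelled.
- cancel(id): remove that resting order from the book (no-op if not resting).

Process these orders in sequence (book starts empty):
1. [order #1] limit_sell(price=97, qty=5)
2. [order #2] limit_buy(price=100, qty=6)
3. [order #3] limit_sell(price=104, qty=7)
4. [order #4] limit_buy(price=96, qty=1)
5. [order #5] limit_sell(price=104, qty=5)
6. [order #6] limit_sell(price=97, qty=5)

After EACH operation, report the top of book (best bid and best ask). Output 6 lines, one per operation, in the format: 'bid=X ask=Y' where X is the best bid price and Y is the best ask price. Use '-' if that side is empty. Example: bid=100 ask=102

After op 1 [order #1] limit_sell(price=97, qty=5): fills=none; bids=[-] asks=[#1:5@97]
After op 2 [order #2] limit_buy(price=100, qty=6): fills=#2x#1:5@97; bids=[#2:1@100] asks=[-]
After op 3 [order #3] limit_sell(price=104, qty=7): fills=none; bids=[#2:1@100] asks=[#3:7@104]
After op 4 [order #4] limit_buy(price=96, qty=1): fills=none; bids=[#2:1@100 #4:1@96] asks=[#3:7@104]
After op 5 [order #5] limit_sell(price=104, qty=5): fills=none; bids=[#2:1@100 #4:1@96] asks=[#3:7@104 #5:5@104]
After op 6 [order #6] limit_sell(price=97, qty=5): fills=#2x#6:1@100; bids=[#4:1@96] asks=[#6:4@97 #3:7@104 #5:5@104]

Answer: bid=- ask=97
bid=100 ask=-
bid=100 ask=104
bid=100 ask=104
bid=100 ask=104
bid=96 ask=97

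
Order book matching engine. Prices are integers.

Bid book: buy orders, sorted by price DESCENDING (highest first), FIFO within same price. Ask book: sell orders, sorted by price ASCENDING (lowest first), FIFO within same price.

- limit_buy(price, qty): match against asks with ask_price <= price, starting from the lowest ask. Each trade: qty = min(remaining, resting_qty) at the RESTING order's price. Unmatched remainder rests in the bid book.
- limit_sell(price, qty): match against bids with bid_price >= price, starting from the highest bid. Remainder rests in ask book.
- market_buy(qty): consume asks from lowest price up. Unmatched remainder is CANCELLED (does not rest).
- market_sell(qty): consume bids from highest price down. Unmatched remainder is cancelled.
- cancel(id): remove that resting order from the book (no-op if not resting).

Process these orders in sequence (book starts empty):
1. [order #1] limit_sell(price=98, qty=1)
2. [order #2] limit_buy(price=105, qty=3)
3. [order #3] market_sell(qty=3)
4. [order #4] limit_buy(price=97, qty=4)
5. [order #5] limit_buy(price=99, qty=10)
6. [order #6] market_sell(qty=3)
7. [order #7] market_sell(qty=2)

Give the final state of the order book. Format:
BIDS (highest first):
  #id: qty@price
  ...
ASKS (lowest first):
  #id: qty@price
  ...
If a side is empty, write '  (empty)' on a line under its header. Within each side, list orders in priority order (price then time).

After op 1 [order #1] limit_sell(price=98, qty=1): fills=none; bids=[-] asks=[#1:1@98]
After op 2 [order #2] limit_buy(price=105, qty=3): fills=#2x#1:1@98; bids=[#2:2@105] asks=[-]
After op 3 [order #3] market_sell(qty=3): fills=#2x#3:2@105; bids=[-] asks=[-]
After op 4 [order #4] limit_buy(price=97, qty=4): fills=none; bids=[#4:4@97] asks=[-]
After op 5 [order #5] limit_buy(price=99, qty=10): fills=none; bids=[#5:10@99 #4:4@97] asks=[-]
After op 6 [order #6] market_sell(qty=3): fills=#5x#6:3@99; bids=[#5:7@99 #4:4@97] asks=[-]
After op 7 [order #7] market_sell(qty=2): fills=#5x#7:2@99; bids=[#5:5@99 #4:4@97] asks=[-]

Answer: BIDS (highest first):
  #5: 5@99
  #4: 4@97
ASKS (lowest first):
  (empty)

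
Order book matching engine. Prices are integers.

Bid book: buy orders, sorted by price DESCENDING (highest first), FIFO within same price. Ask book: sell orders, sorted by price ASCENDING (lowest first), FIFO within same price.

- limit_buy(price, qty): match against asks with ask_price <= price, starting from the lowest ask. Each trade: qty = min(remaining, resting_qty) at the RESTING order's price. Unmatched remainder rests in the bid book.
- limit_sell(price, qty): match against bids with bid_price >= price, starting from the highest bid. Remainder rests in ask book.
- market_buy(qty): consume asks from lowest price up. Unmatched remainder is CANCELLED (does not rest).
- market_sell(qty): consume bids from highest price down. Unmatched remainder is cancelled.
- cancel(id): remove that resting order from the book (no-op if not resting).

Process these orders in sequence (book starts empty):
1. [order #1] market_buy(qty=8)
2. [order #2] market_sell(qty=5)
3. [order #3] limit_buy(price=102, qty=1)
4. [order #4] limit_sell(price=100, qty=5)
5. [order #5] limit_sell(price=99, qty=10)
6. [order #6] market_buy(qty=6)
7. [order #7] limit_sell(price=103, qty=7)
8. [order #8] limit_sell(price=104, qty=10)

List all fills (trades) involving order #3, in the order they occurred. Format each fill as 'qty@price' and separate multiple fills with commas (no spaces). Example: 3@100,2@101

After op 1 [order #1] market_buy(qty=8): fills=none; bids=[-] asks=[-]
After op 2 [order #2] market_sell(qty=5): fills=none; bids=[-] asks=[-]
After op 3 [order #3] limit_buy(price=102, qty=1): fills=none; bids=[#3:1@102] asks=[-]
After op 4 [order #4] limit_sell(price=100, qty=5): fills=#3x#4:1@102; bids=[-] asks=[#4:4@100]
After op 5 [order #5] limit_sell(price=99, qty=10): fills=none; bids=[-] asks=[#5:10@99 #4:4@100]
After op 6 [order #6] market_buy(qty=6): fills=#6x#5:6@99; bids=[-] asks=[#5:4@99 #4:4@100]
After op 7 [order #7] limit_sell(price=103, qty=7): fills=none; bids=[-] asks=[#5:4@99 #4:4@100 #7:7@103]
After op 8 [order #8] limit_sell(price=104, qty=10): fills=none; bids=[-] asks=[#5:4@99 #4:4@100 #7:7@103 #8:10@104]

Answer: 1@102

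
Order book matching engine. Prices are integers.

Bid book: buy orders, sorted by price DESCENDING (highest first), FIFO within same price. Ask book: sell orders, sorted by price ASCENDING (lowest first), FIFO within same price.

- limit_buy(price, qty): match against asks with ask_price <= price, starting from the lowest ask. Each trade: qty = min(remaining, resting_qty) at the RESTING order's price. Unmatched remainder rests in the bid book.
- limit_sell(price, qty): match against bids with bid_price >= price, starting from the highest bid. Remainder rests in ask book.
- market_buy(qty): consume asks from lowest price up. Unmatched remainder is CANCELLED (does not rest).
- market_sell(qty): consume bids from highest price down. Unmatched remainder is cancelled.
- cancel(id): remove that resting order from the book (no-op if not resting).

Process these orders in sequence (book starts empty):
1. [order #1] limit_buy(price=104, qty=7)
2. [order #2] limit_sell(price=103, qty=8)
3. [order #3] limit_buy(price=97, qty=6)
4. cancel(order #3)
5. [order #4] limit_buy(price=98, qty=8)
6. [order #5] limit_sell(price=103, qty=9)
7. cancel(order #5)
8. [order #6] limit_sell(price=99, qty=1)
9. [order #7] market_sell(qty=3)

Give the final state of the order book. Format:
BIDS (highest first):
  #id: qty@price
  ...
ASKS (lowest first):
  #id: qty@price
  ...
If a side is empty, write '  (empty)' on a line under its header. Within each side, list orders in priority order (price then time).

Answer: BIDS (highest first):
  #4: 5@98
ASKS (lowest first):
  #6: 1@99
  #2: 1@103

Derivation:
After op 1 [order #1] limit_buy(price=104, qty=7): fills=none; bids=[#1:7@104] asks=[-]
After op 2 [order #2] limit_sell(price=103, qty=8): fills=#1x#2:7@104; bids=[-] asks=[#2:1@103]
After op 3 [order #3] limit_buy(price=97, qty=6): fills=none; bids=[#3:6@97] asks=[#2:1@103]
After op 4 cancel(order #3): fills=none; bids=[-] asks=[#2:1@103]
After op 5 [order #4] limit_buy(price=98, qty=8): fills=none; bids=[#4:8@98] asks=[#2:1@103]
After op 6 [order #5] limit_sell(price=103, qty=9): fills=none; bids=[#4:8@98] asks=[#2:1@103 #5:9@103]
After op 7 cancel(order #5): fills=none; bids=[#4:8@98] asks=[#2:1@103]
After op 8 [order #6] limit_sell(price=99, qty=1): fills=none; bids=[#4:8@98] asks=[#6:1@99 #2:1@103]
After op 9 [order #7] market_sell(qty=3): fills=#4x#7:3@98; bids=[#4:5@98] asks=[#6:1@99 #2:1@103]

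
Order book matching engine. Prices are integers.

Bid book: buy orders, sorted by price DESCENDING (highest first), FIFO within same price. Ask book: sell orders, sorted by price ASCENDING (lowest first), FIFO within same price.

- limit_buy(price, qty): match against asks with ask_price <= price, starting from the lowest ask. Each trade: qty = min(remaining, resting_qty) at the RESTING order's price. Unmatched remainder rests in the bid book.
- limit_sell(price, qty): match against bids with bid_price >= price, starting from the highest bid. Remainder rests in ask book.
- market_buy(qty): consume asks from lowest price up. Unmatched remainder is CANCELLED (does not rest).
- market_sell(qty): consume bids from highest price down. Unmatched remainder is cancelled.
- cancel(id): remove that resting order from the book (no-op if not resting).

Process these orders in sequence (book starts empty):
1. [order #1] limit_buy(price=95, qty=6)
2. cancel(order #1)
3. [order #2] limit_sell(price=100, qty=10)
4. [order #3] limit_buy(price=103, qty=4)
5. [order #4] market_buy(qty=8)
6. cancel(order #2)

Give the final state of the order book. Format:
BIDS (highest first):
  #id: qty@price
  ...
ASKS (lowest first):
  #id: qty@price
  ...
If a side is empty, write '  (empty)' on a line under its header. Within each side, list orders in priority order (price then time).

After op 1 [order #1] limit_buy(price=95, qty=6): fills=none; bids=[#1:6@95] asks=[-]
After op 2 cancel(order #1): fills=none; bids=[-] asks=[-]
After op 3 [order #2] limit_sell(price=100, qty=10): fills=none; bids=[-] asks=[#2:10@100]
After op 4 [order #3] limit_buy(price=103, qty=4): fills=#3x#2:4@100; bids=[-] asks=[#2:6@100]
After op 5 [order #4] market_buy(qty=8): fills=#4x#2:6@100; bids=[-] asks=[-]
After op 6 cancel(order #2): fills=none; bids=[-] asks=[-]

Answer: BIDS (highest first):
  (empty)
ASKS (lowest first):
  (empty)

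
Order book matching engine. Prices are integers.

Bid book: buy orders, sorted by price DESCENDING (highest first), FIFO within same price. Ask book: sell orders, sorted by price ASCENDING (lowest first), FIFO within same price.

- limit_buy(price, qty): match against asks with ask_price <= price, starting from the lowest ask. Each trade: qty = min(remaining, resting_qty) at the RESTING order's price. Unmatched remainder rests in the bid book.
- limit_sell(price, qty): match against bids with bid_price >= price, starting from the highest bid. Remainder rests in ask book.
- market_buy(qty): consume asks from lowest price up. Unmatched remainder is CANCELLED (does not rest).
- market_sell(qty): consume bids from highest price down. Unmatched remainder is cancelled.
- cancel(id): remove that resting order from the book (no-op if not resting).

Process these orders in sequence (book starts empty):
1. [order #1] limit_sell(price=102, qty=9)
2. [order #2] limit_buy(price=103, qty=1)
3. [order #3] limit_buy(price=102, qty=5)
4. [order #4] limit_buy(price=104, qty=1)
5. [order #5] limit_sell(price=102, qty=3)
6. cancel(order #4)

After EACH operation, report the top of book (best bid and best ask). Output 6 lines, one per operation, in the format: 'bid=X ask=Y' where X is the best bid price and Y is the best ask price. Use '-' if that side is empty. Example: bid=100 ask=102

After op 1 [order #1] limit_sell(price=102, qty=9): fills=none; bids=[-] asks=[#1:9@102]
After op 2 [order #2] limit_buy(price=103, qty=1): fills=#2x#1:1@102; bids=[-] asks=[#1:8@102]
After op 3 [order #3] limit_buy(price=102, qty=5): fills=#3x#1:5@102; bids=[-] asks=[#1:3@102]
After op 4 [order #4] limit_buy(price=104, qty=1): fills=#4x#1:1@102; bids=[-] asks=[#1:2@102]
After op 5 [order #5] limit_sell(price=102, qty=3): fills=none; bids=[-] asks=[#1:2@102 #5:3@102]
After op 6 cancel(order #4): fills=none; bids=[-] asks=[#1:2@102 #5:3@102]

Answer: bid=- ask=102
bid=- ask=102
bid=- ask=102
bid=- ask=102
bid=- ask=102
bid=- ask=102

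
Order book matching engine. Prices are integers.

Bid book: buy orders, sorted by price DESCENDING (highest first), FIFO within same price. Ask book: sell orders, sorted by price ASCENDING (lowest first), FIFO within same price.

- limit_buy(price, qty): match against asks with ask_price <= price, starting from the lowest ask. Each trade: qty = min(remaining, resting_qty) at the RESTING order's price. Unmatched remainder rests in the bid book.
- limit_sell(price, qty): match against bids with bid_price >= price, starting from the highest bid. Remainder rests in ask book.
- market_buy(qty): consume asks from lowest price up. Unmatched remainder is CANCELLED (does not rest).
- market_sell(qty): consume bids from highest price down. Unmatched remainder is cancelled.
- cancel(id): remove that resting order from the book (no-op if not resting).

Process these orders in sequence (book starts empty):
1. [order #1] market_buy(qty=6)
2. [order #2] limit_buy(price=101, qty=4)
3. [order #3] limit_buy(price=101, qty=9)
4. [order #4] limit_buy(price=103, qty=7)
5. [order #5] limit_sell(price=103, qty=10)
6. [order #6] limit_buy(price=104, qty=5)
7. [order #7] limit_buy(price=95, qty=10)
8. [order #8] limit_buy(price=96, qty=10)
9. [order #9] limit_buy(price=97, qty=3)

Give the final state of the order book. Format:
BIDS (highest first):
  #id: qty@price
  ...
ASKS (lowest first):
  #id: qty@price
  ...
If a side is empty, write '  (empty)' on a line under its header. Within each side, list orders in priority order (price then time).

After op 1 [order #1] market_buy(qty=6): fills=none; bids=[-] asks=[-]
After op 2 [order #2] limit_buy(price=101, qty=4): fills=none; bids=[#2:4@101] asks=[-]
After op 3 [order #3] limit_buy(price=101, qty=9): fills=none; bids=[#2:4@101 #3:9@101] asks=[-]
After op 4 [order #4] limit_buy(price=103, qty=7): fills=none; bids=[#4:7@103 #2:4@101 #3:9@101] asks=[-]
After op 5 [order #5] limit_sell(price=103, qty=10): fills=#4x#5:7@103; bids=[#2:4@101 #3:9@101] asks=[#5:3@103]
After op 6 [order #6] limit_buy(price=104, qty=5): fills=#6x#5:3@103; bids=[#6:2@104 #2:4@101 #3:9@101] asks=[-]
After op 7 [order #7] limit_buy(price=95, qty=10): fills=none; bids=[#6:2@104 #2:4@101 #3:9@101 #7:10@95] asks=[-]
After op 8 [order #8] limit_buy(price=96, qty=10): fills=none; bids=[#6:2@104 #2:4@101 #3:9@101 #8:10@96 #7:10@95] asks=[-]
After op 9 [order #9] limit_buy(price=97, qty=3): fills=none; bids=[#6:2@104 #2:4@101 #3:9@101 #9:3@97 #8:10@96 #7:10@95] asks=[-]

Answer: BIDS (highest first):
  #6: 2@104
  #2: 4@101
  #3: 9@101
  #9: 3@97
  #8: 10@96
  #7: 10@95
ASKS (lowest first):
  (empty)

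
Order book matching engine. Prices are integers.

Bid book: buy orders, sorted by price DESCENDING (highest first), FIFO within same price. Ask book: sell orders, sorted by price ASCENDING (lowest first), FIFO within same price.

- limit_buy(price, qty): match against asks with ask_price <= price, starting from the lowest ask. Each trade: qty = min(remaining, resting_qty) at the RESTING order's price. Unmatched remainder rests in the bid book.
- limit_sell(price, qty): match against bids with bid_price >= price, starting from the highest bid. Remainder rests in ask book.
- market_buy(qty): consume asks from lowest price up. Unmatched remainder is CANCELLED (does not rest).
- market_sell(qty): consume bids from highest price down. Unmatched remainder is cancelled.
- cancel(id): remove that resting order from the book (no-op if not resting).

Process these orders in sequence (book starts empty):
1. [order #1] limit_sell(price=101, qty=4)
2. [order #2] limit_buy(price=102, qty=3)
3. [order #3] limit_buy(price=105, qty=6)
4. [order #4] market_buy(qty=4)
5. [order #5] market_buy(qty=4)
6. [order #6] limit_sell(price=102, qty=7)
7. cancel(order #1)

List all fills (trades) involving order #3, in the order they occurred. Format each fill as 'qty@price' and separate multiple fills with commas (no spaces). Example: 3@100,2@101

Answer: 1@101,5@105

Derivation:
After op 1 [order #1] limit_sell(price=101, qty=4): fills=none; bids=[-] asks=[#1:4@101]
After op 2 [order #2] limit_buy(price=102, qty=3): fills=#2x#1:3@101; bids=[-] asks=[#1:1@101]
After op 3 [order #3] limit_buy(price=105, qty=6): fills=#3x#1:1@101; bids=[#3:5@105] asks=[-]
After op 4 [order #4] market_buy(qty=4): fills=none; bids=[#3:5@105] asks=[-]
After op 5 [order #5] market_buy(qty=4): fills=none; bids=[#3:5@105] asks=[-]
After op 6 [order #6] limit_sell(price=102, qty=7): fills=#3x#6:5@105; bids=[-] asks=[#6:2@102]
After op 7 cancel(order #1): fills=none; bids=[-] asks=[#6:2@102]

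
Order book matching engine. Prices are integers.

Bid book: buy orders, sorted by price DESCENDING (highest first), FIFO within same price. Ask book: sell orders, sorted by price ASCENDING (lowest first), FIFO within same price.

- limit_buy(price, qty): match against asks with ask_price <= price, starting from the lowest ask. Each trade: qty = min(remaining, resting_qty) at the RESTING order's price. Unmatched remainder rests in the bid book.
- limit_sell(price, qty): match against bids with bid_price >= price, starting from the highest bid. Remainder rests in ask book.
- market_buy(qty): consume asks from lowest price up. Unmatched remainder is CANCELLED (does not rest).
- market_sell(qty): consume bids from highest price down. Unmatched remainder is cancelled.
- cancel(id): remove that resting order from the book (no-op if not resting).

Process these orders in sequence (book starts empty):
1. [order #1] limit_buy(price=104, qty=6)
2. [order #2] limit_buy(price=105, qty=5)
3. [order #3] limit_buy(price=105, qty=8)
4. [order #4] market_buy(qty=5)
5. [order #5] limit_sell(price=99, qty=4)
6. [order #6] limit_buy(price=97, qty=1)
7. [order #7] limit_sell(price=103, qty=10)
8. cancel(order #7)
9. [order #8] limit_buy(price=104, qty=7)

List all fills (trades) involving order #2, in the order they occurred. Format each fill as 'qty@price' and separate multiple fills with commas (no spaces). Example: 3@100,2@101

Answer: 4@105,1@105

Derivation:
After op 1 [order #1] limit_buy(price=104, qty=6): fills=none; bids=[#1:6@104] asks=[-]
After op 2 [order #2] limit_buy(price=105, qty=5): fills=none; bids=[#2:5@105 #1:6@104] asks=[-]
After op 3 [order #3] limit_buy(price=105, qty=8): fills=none; bids=[#2:5@105 #3:8@105 #1:6@104] asks=[-]
After op 4 [order #4] market_buy(qty=5): fills=none; bids=[#2:5@105 #3:8@105 #1:6@104] asks=[-]
After op 5 [order #5] limit_sell(price=99, qty=4): fills=#2x#5:4@105; bids=[#2:1@105 #3:8@105 #1:6@104] asks=[-]
After op 6 [order #6] limit_buy(price=97, qty=1): fills=none; bids=[#2:1@105 #3:8@105 #1:6@104 #6:1@97] asks=[-]
After op 7 [order #7] limit_sell(price=103, qty=10): fills=#2x#7:1@105 #3x#7:8@105 #1x#7:1@104; bids=[#1:5@104 #6:1@97] asks=[-]
After op 8 cancel(order #7): fills=none; bids=[#1:5@104 #6:1@97] asks=[-]
After op 9 [order #8] limit_buy(price=104, qty=7): fills=none; bids=[#1:5@104 #8:7@104 #6:1@97] asks=[-]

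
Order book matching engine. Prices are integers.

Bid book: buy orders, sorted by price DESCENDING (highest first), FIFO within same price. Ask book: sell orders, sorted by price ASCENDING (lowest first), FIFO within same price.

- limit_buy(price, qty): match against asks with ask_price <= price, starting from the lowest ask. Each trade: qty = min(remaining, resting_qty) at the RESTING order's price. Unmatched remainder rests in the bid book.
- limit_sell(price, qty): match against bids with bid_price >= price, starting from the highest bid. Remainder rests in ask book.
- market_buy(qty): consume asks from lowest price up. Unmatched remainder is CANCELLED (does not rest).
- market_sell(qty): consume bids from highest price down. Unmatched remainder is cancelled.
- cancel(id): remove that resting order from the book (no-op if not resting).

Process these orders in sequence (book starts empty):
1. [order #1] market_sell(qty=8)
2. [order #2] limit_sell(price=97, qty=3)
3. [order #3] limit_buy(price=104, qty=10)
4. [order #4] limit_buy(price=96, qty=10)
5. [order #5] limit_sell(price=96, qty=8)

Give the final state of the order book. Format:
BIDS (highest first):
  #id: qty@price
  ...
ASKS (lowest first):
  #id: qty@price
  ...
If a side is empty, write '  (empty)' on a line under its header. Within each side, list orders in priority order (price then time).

After op 1 [order #1] market_sell(qty=8): fills=none; bids=[-] asks=[-]
After op 2 [order #2] limit_sell(price=97, qty=3): fills=none; bids=[-] asks=[#2:3@97]
After op 3 [order #3] limit_buy(price=104, qty=10): fills=#3x#2:3@97; bids=[#3:7@104] asks=[-]
After op 4 [order #4] limit_buy(price=96, qty=10): fills=none; bids=[#3:7@104 #4:10@96] asks=[-]
After op 5 [order #5] limit_sell(price=96, qty=8): fills=#3x#5:7@104 #4x#5:1@96; bids=[#4:9@96] asks=[-]

Answer: BIDS (highest first):
  #4: 9@96
ASKS (lowest first):
  (empty)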